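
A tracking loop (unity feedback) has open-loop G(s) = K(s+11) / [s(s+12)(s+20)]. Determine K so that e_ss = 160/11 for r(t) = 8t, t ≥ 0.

The open loop has one pole at the origin → type 1 system.
K_v = lim_{s→0} s·G(s) = K·11 / (12·20) = (11/240)·K.
e_ss = 8/K_v = 160/11 ⇒ K_v = 0.55 ⇒ K = 0.55/(11/240) = 12.

12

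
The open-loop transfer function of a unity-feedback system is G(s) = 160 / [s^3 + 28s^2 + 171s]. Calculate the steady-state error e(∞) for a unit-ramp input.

171/160

The denominator has no term below 171s — 1 pole at s=0, type 1.
K_v = lim_{s→0} s·G(s) = 160 / 171 = 160/171.
e_ss = 1/K_v = 1/(160/171) = 171/160.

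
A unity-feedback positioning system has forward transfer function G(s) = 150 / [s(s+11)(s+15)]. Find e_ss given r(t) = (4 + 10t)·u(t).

11

One free integrator in G(s): this is a type 1 system. Treating each term separately:
  • 4: tracked with zero error.
  • 10t: e_ss = 10/K_v with K_v=10/11 → 11.
Total e_ss = 11.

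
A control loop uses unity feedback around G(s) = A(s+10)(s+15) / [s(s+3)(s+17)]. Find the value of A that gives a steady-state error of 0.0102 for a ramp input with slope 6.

G(s) has one factor of s in the denominator, so the system is type 1.
K_v = lim_{s→0} s·G(s) = A·10·15 / (3·17) = (50/17)·A.
e_ss = 6/K_v = 0.0102 ⇒ K_v = 10000/17 ⇒ A = (10000/17)/(50/17) = 200.

200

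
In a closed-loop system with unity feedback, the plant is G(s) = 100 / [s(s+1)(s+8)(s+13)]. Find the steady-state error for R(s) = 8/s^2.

8.32

G(s) has one factor of s in the denominator, so the system is type 1.
K_v = lim_{s→0} s·G(s) = 100 / (1·8·13) = 25/26.
e_ss = 8/K_v = 8/(25/26) = 8.32.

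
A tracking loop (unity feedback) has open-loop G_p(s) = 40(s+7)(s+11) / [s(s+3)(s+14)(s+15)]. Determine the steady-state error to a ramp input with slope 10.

45/22

The open loop has one pole at the origin → type 1 system.
K_v = lim_{s→0} s·G_p(s) = 40·7·11 / (3·14·15) = 44/9.
e_ss = 10/K_v = 10/(44/9) = 45/22.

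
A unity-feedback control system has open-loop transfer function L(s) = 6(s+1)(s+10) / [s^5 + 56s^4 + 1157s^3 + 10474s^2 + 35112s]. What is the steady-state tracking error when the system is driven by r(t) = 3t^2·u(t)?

infinity

Factoring s from the denominator leaves a polynomial with constant term 35112, so the system is type 1.
For a type-1 system K_a = 0, so e_ss to a parabolic input is unbounded.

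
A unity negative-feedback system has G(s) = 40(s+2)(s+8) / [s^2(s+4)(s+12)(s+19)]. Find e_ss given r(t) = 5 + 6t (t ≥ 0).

0

The open loop has two poles at the origin → type 2 system. Treating each term separately:
  • 5: tracked with zero error.
  • 6t: tracked with zero error.
Total e_ss = 0.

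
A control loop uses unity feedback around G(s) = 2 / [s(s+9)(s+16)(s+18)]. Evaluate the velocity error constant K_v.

The open loop has one pole at the origin → type 1 system.
K_v = lim_{s→0} s·G(s) = 2 / (9·16·18) = 1/1296.

1/1296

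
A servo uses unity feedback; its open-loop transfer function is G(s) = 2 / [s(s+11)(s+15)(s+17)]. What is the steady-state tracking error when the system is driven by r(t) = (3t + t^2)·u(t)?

infinity

System type = 1 (one pole at s=0). Taking each input component in turn:
  • 3t: e_ss = 3/K_v with K_v=2/2805 → 4207.5.
  • t^2: a type-1 system cannot track it, e_ss → ∞.
The unbounded component dominates.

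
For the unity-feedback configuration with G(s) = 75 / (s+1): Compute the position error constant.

The open loop has no poles at the origin → type 0 system.
K_p = lim_{s→0} G(s) = 75 / (1) = 75.

75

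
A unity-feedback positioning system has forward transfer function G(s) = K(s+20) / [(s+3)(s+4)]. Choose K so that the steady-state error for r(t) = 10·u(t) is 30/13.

G(s) has no factors of s in the denominator, so the system is type 0.
K_p = lim_{s→0} G(s) = K·20 / (3·4) = (5/3)·K.
e_ss = 10/(1 + K_p) = 30/13 ⇒ 1 + (5/3)·K = 13/3 ⇒ K = 2.

2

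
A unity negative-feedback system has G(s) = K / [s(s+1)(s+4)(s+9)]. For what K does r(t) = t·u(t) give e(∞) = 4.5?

8

System type = 1 (one pole at s=0).
K_v = lim_{s→0} s·G(s) = K / (1·4·9) = (1/36)·K.
e_ss = 1/K_v = 4.5 ⇒ K_v = 2/9 ⇒ K = (2/9)/(1/36) = 8.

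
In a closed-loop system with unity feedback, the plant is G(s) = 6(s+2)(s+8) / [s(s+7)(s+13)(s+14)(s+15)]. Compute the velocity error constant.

16/3185

System type = 1 (one pole at s=0).
K_v = lim_{s→0} s·G(s) = 6·2·8 / (7·13·14·15) = 16/3185.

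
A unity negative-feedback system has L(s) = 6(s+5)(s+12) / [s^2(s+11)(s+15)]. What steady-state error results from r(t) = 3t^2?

L(s) has two factors of s in the denominator, so the system is type 2.
K_a = lim_{s→0} s^2·L(s) = 6·5·12 / (11·15) = 24/11.
r(t) = 3t^2 gives R(s) = 6/s^3.
e_ss = 6/K_a = 6/(24/11) = 2.75.

2.75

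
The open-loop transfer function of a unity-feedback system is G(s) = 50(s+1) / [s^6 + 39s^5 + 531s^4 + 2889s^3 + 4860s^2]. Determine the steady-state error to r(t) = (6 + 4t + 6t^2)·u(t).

Lowest-order denominator term is 4860s^2, so the open loop has 2 poles at the origin → type 2 system. Treating each term separately:
  • 6: tracked with zero error.
  • 4t: tracked with zero error.
  • 6t^2: e_ss = 12/K_a with K_a=5/486 → 1166.4.
Total e_ss = 1166.4.

1166.4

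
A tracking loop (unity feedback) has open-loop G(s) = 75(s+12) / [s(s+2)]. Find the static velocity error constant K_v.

The open loop has one pole at the origin → type 1 system.
K_v = lim_{s→0} s·G(s) = 75·12 / (2) = 450.

450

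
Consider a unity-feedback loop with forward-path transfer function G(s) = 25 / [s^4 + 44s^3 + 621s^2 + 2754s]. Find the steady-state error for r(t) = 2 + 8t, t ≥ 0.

881.28

Factoring s from the denominator leaves a polynomial with constant term 2754, so the system is type 1. By superposition:
  • 2: tracked with zero error.
  • 8t: e_ss = 8/K_v with K_v=25/2754 → 881.28.
Total e_ss = 881.28.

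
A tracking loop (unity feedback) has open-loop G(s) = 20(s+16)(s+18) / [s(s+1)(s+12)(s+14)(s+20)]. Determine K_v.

The open loop has one pole at the origin → type 1 system.
K_v = lim_{s→0} s·G(s) = 20·16·18 / (1·12·14·20) = 12/7.

12/7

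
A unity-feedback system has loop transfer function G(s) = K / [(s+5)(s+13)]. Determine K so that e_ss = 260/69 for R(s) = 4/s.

G(s) has no factors of s in the denominator, so the system is type 0.
K_p = lim_{s→0} G(s) = K / (5·13) = (1/65)·K.
e_ss = 4/(1 + K_p) = 260/69 ⇒ 1 + (1/65)·K = 69/65 ⇒ K = 4.

4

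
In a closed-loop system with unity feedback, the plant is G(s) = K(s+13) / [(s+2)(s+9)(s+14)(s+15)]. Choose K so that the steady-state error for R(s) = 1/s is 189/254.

100

No free integrators in G(s): this is a type 0 system.
K_p = lim_{s→0} G(s) = K·13 / (2·9·14·15) = (13/3780)·K.
e_ss = 1/(1 + K_p) = 189/254 ⇒ 1 + (13/3780)·K = 254/189 ⇒ K = 100.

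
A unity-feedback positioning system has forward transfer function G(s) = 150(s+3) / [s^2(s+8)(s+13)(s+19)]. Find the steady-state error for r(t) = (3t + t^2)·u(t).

1976/225

Two free integrators in G(s): this is a type 2 system. Treating each term separately:
  • 3t: tracked with zero error.
  • t^2: e_ss = 2/K_a with K_a=225/988 → 1976/225.
Total e_ss = 1976/225.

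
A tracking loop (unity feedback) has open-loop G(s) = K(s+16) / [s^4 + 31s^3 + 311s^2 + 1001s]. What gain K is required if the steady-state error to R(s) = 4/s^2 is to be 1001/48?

12

Lowest-order denominator term is 1001s, so the open loop has 1 pole at the origin → type 1 system.
K_v = lim_{s→0} s·G(s) = K·16 / 1001 = (16/1001)·K.
e_ss = 4/K_v = 1001/48 ⇒ K_v = 192/1001 ⇒ K = (192/1001)/(16/1001) = 12.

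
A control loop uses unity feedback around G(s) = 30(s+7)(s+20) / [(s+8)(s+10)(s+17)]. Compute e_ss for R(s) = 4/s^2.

infinity

The open loop has no poles at the origin → type 0 system.
For a type-0 system K_v = 0, so e_ss to a ramp input is unbounded.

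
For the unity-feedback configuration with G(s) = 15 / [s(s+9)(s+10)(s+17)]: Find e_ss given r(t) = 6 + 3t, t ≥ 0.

One free integrator in G(s): this is a type 1 system. Treating each term separately:
  • 6: tracked with zero error.
  • 3t: e_ss = 3/K_v with K_v=1/102 → 306.
Total e_ss = 306.

306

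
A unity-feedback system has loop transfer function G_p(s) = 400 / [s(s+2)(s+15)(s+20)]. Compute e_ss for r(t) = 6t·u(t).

9

One free integrator in G_p(s): this is a type 1 system.
K_v = lim_{s→0} s·G_p(s) = 400 / (2·15·20) = 2/3.
e_ss = 6/K_v = 6/(2/3) = 9.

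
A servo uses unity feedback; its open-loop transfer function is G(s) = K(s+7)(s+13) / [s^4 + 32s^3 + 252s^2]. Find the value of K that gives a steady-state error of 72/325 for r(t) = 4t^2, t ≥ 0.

Factoring s^2 from the denominator leaves a polynomial with constant term 252, so the system is type 2.
K_a = lim_{s→0} s^2·G(s) = K·7·13 / 252 = (13/36)·K.
e_ss = 8/K_a = 72/325 ⇒ K_a = 325/9 ⇒ K = (325/9)/(13/36) = 100.

100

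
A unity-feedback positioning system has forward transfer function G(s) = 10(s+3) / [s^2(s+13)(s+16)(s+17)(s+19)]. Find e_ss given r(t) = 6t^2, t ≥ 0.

G(s) has two factors of s in the denominator, so the system is type 2.
K_a = lim_{s→0} s^2·G(s) = 10·3 / (13·16·17·19) = 15/33592.
r(t) = 6t^2 gives R(s) = 12/s^3.
e_ss = 12/K_a = 12/(15/33592) = 26873.6.

26873.6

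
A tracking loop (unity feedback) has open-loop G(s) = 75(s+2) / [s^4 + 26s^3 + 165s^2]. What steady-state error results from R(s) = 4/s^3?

Factoring s^2 from the denominator leaves a polynomial with constant term 165, so the system is type 2.
K_a = lim_{s→0} s^2·G(s) = 75·2 / 165 = 10/11.
r(t) = 2t^2 gives R(s) = 4/s^3.
e_ss = 4/K_a = 4/(10/11) = 4.4.

4.4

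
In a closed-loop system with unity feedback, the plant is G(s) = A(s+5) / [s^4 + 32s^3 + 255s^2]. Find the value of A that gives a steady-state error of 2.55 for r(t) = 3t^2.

120

The denominator has no term below 255s^2 — 2 poles at s=0, type 2.
K_a = lim_{s→0} s^2·G(s) = A·5 / 255 = (1/51)·A.
e_ss = 6/K_a = 2.55 ⇒ K_a = 40/17 ⇒ A = (40/17)/(1/51) = 120.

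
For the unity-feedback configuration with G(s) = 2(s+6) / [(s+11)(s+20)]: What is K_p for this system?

3/55

The open loop has no poles at the origin → type 0 system.
K_p = lim_{s→0} G(s) = 2·6 / (11·20) = 3/55.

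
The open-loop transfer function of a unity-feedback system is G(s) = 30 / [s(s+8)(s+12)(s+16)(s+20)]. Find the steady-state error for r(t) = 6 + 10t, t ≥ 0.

10240

G(s) has one factor of s in the denominator, so the system is type 1. By superposition:
  • 6: tracked with zero error.
  • 10t: e_ss = 10/K_v with K_v=1/1024 → 10240.
Total e_ss = 10240.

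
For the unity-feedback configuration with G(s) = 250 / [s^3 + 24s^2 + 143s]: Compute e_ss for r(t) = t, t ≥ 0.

The denominator has no term below 143s — 1 pole at s=0, type 1.
K_v = lim_{s→0} s·G(s) = 250 / 143 = 250/143.
e_ss = 1/K_v = 1/(250/143) = 0.572.

0.572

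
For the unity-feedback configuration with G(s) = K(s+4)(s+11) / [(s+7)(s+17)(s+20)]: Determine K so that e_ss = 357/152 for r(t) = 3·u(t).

15

G(s) has no factors of s in the denominator, so the system is type 0.
K_p = lim_{s→0} G(s) = K·4·11 / (7·17·20) = (11/595)·K.
e_ss = 3/(1 + K_p) = 357/152 ⇒ 1 + (11/595)·K = 152/119 ⇒ K = 15.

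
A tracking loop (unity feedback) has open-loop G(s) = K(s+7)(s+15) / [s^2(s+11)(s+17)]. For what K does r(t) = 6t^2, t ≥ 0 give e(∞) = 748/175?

5

System type = 2 (two poles at s=0).
K_a = lim_{s→0} s^2·G(s) = K·7·15 / (11·17) = (105/187)·K.
e_ss = 12/K_a = 748/175 ⇒ K_a = 525/187 ⇒ K = (525/187)/(105/187) = 5.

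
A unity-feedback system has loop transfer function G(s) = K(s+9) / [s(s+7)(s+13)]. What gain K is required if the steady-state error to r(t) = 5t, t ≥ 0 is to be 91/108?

60

The open loop has one pole at the origin → type 1 system.
K_v = lim_{s→0} s·G(s) = K·9 / (7·13) = (9/91)·K.
e_ss = 5/K_v = 91/108 ⇒ K_v = 540/91 ⇒ K = (540/91)/(9/91) = 60.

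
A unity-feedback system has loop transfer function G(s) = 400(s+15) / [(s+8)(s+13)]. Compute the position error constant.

750/13

G(s) has no factors of s in the denominator, so the system is type 0.
K_p = lim_{s→0} G(s) = 400·15 / (8·13) = 750/13.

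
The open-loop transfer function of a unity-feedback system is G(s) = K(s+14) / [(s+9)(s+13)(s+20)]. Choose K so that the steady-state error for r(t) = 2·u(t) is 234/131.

The open loop has no poles at the origin → type 0 system.
K_p = lim_{s→0} G(s) = K·14 / (9·13·20) = (7/1170)·K.
e_ss = 2/(1 + K_p) = 234/131 ⇒ 1 + (7/1170)·K = 131/117 ⇒ K = 20.

20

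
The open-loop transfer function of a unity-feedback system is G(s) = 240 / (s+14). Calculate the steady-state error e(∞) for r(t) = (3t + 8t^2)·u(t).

The open loop has no poles at the origin → type 0 system. Treating each term separately:
  • 3t: a type-0 system cannot track it, e_ss → ∞.
  • 8t^2: a type-0 system cannot track it, e_ss → ∞.
The unbounded component dominates.

infinity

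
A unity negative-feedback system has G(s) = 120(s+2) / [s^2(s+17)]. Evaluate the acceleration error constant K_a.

240/17

Two free integrators in G(s): this is a type 2 system.
K_a = lim_{s→0} s^2·G(s) = 120·2 / (17) = 240/17.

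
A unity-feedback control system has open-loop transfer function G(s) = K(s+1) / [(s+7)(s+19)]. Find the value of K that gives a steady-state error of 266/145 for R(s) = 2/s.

G(s) has no factors of s in the denominator, so the system is type 0.
K_p = lim_{s→0} G(s) = K·1 / (7·19) = (1/133)·K.
e_ss = 2/(1 + K_p) = 266/145 ⇒ 1 + (1/133)·K = 145/133 ⇒ K = 12.

12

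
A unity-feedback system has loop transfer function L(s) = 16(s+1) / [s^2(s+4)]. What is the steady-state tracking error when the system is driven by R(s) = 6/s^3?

L(s) has two factors of s in the denominator, so the system is type 2.
K_a = lim_{s→0} s^2·L(s) = 16·1 / (4) = 4.
r(t) = 3t^2 gives R(s) = 6/s^3.
e_ss = 6/K_a = 6/4 = 1.5.

1.5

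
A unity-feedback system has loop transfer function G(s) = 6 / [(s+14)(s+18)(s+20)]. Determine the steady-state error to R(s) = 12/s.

10080/841

The open loop has no poles at the origin → type 0 system.
K_p = lim_{s→0} G(s) = 6 / (14·18·20) = 1/840.
e_ss = 12/(1 + K_p) = 12/(841/840) = 10080/841.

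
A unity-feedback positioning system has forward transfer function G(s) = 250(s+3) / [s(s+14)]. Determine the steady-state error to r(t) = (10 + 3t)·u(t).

0.056

G(s) has one factor of s in the denominator, so the system is type 1. By superposition:
  • 10: tracked with zero error.
  • 3t: e_ss = 3/K_v with K_v=375/7 → 0.056.
Total e_ss = 0.056.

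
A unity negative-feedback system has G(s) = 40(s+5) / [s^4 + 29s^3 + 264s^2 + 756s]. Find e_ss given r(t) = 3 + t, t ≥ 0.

The denominator has no term below 756s — 1 pole at s=0, type 1. By superposition:
  • 3: tracked with zero error.
  • t: e_ss = 1/K_v with K_v=50/189 → 3.78.
Total e_ss = 3.78.

3.78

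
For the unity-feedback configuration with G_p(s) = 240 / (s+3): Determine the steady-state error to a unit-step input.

System type = 0 (no poles at s=0).
K_p = lim_{s→0} G_p(s) = 240 / (3) = 80.
e_ss = 1/(1 + K_p) = 1/81.

1/81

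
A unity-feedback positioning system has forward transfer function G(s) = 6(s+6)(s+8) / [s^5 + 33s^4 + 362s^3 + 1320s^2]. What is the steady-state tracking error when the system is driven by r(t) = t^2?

Lowest-order denominator term is 1320s^2, so the open loop has 2 poles at the origin → type 2 system.
K_a = lim_{s→0} s^2·G(s) = 6·6·8 / 1320 = 12/55.
r(t) = t^2 gives R(s) = 2/s^3.
e_ss = 2/K_a = 2/(12/55) = 55/6.

55/6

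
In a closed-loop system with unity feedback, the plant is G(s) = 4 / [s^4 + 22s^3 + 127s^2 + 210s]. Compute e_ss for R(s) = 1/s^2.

Lowest-order denominator term is 210s, so the open loop has 1 pole at the origin → type 1 system.
K_v = lim_{s→0} s·G(s) = 4 / 210 = 2/105.
e_ss = 1/K_v = 1/(2/105) = 52.5.

52.5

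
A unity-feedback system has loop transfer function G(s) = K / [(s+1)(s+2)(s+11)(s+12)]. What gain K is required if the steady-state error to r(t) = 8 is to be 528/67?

4

G(s) has no factors of s in the denominator, so the system is type 0.
K_p = lim_{s→0} G(s) = K / (1·2·11·12) = (1/264)·K.
e_ss = 8/(1 + K_p) = 528/67 ⇒ 1 + (1/264)·K = 67/66 ⇒ K = 4.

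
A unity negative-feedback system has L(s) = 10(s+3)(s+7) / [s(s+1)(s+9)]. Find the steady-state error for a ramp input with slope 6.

One free integrator in L(s): this is a type 1 system.
K_v = lim_{s→0} s·L(s) = 10·3·7 / (1·9) = 70/3.
e_ss = 6/K_v = 6/(70/3) = 9/35.

9/35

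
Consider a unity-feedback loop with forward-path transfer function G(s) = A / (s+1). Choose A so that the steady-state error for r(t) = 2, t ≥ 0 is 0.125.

The open loop has no poles at the origin → type 0 system.
K_p = lim_{s→0} G(s) = A / (1) = 1·A.
e_ss = 2/(1 + K_p) = 0.125 ⇒ 1 + 1·A = 16 ⇒ A = 15.

15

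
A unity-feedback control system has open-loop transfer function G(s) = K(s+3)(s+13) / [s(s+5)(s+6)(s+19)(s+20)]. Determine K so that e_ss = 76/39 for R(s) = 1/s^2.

G(s) has one factor of s in the denominator, so the system is type 1.
K_v = lim_{s→0} s·G(s) = K·3·13 / (5·6·19·20) = (13/3800)·K.
e_ss = 1/K_v = 76/39 ⇒ K_v = 39/76 ⇒ K = (39/76)/(13/3800) = 150.

150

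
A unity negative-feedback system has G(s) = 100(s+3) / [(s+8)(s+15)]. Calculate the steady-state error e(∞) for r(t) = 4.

8/7

G(s) has no factors of s in the denominator, so the system is type 0.
K_p = lim_{s→0} G(s) = 100·3 / (8·15) = 2.5.
e_ss = 4/(1 + K_p) = 4/3.5 = 8/7.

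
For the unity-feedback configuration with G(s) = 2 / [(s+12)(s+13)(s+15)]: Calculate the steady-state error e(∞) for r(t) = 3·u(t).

3510/1171

No free integrators in G(s): this is a type 0 system.
K_p = lim_{s→0} G(s) = 2 / (12·13·15) = 1/1170.
e_ss = 3/(1 + K_p) = 3/(1171/1170) = 3510/1171.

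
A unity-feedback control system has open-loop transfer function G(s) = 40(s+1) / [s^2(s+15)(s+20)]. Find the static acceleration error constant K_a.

G(s) has two factors of s in the denominator, so the system is type 2.
K_a = lim_{s→0} s^2·G(s) = 40·1 / (15·20) = 2/15.

2/15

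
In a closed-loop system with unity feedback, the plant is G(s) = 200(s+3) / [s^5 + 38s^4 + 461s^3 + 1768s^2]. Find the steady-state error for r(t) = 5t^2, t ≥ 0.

Lowest-order denominator term is 1768s^2, so the open loop has 2 poles at the origin → type 2 system.
K_a = lim_{s→0} s^2·G(s) = 200·3 / 1768 = 75/221.
r(t) = 5t^2 gives R(s) = 10/s^3.
e_ss = 10/K_a = 10/(75/221) = 442/15.

442/15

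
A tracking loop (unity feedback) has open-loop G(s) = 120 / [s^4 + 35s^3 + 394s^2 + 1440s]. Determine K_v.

1/12

Lowest-order denominator term is 1440s, so the open loop has 1 pole at the origin → type 1 system.
K_v = lim_{s→0} s·G(s) = 120 / 1440 = 1/12.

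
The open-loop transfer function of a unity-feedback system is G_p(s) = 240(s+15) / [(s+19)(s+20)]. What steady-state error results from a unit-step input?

19/199

System type = 0 (no poles at s=0).
K_p = lim_{s→0} G_p(s) = 240·15 / (19·20) = 180/19.
e_ss = 1/(1 + K_p) = 1/(199/19) = 19/199.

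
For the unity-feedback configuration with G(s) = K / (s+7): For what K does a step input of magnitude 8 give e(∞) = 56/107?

100

The open loop has no poles at the origin → type 0 system.
K_p = lim_{s→0} G(s) = K / (7) = (1/7)·K.
e_ss = 8/(1 + K_p) = 56/107 ⇒ 1 + (1/7)·K = 107/7 ⇒ K = 100.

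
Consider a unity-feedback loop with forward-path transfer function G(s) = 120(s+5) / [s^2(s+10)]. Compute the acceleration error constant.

Two free integrators in G(s): this is a type 2 system.
K_a = lim_{s→0} s^2·G(s) = 120·5 / (10) = 60.

60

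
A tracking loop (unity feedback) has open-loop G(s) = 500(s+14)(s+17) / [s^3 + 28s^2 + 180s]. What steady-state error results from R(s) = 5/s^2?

Factoring s from the denominator leaves a polynomial with constant term 180, so the system is type 1.
K_v = lim_{s→0} s·G(s) = 500·14·17 / 180 = 5950/9.
e_ss = 5/K_v = 5/(5950/9) = 9/1190.

9/1190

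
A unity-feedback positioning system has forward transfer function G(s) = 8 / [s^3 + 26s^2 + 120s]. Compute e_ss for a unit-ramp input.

15

Factoring s from the denominator leaves a polynomial with constant term 120, so the system is type 1.
K_v = lim_{s→0} s·G(s) = 8 / 120 = 1/15.
e_ss = 1/K_v = 1/(1/15) = 15.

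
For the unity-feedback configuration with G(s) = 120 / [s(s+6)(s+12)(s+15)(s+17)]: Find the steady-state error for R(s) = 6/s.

System type = 1 (one pole at s=0).
K_p = ∞ for a type-1 system; e_ss to a step is zero.

0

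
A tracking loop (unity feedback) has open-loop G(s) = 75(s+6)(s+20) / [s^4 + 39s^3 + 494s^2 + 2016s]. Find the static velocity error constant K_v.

Lowest-order denominator term is 2016s, so the open loop has 1 pole at the origin → type 1 system.
K_v = lim_{s→0} s·G(s) = 75·6·20 / 2016 = 125/28.

125/28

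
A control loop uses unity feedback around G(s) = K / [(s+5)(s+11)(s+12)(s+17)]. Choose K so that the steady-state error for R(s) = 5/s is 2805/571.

G(s) has no factors of s in the denominator, so the system is type 0.
K_p = lim_{s→0} G(s) = K / (5·11·12·17) = (1/11220)·K.
e_ss = 5/(1 + K_p) = 2805/571 ⇒ 1 + (1/11220)·K = 571/561 ⇒ K = 200.

200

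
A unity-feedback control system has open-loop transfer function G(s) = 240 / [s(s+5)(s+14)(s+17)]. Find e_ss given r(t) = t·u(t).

G(s) has one factor of s in the denominator, so the system is type 1.
K_v = lim_{s→0} s·G(s) = 240 / (5·14·17) = 24/119.
e_ss = 1/K_v = 1/(24/119) = 119/24.

119/24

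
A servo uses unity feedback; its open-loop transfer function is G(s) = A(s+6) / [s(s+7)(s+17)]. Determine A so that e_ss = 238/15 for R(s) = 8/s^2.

System type = 1 (one pole at s=0).
K_v = lim_{s→0} s·G(s) = A·6 / (7·17) = (6/119)·A.
e_ss = 8/K_v = 238/15 ⇒ K_v = 60/119 ⇒ A = (60/119)/(6/119) = 10.

10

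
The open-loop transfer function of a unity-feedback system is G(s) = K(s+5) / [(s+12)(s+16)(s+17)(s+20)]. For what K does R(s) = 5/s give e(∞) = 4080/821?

80

G(s) has no factors of s in the denominator, so the system is type 0.
K_p = lim_{s→0} G(s) = K·5 / (12·16·17·20) = (1/13056)·K.
e_ss = 5/(1 + K_p) = 4080/821 ⇒ 1 + (1/13056)·K = 821/816 ⇒ K = 80.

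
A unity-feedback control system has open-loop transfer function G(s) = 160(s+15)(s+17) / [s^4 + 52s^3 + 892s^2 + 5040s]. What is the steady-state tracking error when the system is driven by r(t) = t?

Lowest-order denominator term is 5040s, so the open loop has 1 pole at the origin → type 1 system.
K_v = lim_{s→0} s·G(s) = 160·15·17 / 5040 = 170/21.
e_ss = 1/K_v = 1/(170/21) = 21/170.

21/170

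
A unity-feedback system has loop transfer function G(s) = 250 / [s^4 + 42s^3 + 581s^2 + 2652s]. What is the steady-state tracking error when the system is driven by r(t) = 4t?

Factoring s from the denominator leaves a polynomial with constant term 2652, so the system is type 1.
K_v = lim_{s→0} s·G(s) = 250 / 2652 = 125/1326.
e_ss = 4/K_v = 4/(125/1326) = 42.432.

42.432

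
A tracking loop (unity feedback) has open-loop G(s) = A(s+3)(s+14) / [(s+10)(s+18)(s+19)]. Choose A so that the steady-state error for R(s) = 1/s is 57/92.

No free integrators in G(s): this is a type 0 system.
K_p = lim_{s→0} G(s) = A·3·14 / (10·18·19) = (7/570)·A.
e_ss = 1/(1 + K_p) = 57/92 ⇒ 1 + (7/570)·A = 92/57 ⇒ A = 50.

50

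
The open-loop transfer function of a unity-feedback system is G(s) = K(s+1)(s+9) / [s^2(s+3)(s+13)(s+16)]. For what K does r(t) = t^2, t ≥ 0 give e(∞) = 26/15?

80

G(s) has two factors of s in the denominator, so the system is type 2.
K_a = lim_{s→0} s^2·G(s) = K·1·9 / (3·13·16) = (3/208)·K.
e_ss = 2/K_a = 26/15 ⇒ K_a = 15/13 ⇒ K = (15/13)/(3/208) = 80.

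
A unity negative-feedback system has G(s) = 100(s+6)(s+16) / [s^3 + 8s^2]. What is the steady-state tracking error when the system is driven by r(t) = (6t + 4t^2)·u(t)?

Lowest-order denominator term is 8s^2, so the open loop has 2 poles at the origin → type 2 system. Treating each term separately:
  • 6t: tracked with zero error.
  • 4t^2: e_ss = 8/K_a with K_a=1200 → 1/150.
Total e_ss = 1/150.

1/150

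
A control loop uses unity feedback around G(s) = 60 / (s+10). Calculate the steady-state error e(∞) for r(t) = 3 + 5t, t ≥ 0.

No free integrators in G(s): this is a type 0 system. Taking each input component in turn:
  • 3: e_ss = 3/(1+K_p) with K_p=6 → 3/7.
  • 5t: a type-0 system cannot track it, e_ss → ∞.
The unbounded component dominates.

infinity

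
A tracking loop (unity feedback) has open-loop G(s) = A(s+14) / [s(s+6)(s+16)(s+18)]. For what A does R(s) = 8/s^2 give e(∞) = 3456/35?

System type = 1 (one pole at s=0).
K_v = lim_{s→0} s·G(s) = A·14 / (6·16·18) = (7/864)·A.
e_ss = 8/K_v = 3456/35 ⇒ K_v = 35/432 ⇒ A = (35/432)/(7/864) = 10.

10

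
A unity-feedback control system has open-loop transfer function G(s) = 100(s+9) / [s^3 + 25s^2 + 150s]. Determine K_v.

6

The denominator has no term below 150s — 1 pole at s=0, type 1.
K_v = lim_{s→0} s·G(s) = 100·9 / 150 = 6.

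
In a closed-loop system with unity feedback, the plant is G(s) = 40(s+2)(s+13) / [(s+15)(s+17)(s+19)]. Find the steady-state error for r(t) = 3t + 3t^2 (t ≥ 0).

System type = 0 (no poles at s=0). By superposition:
  • 3t: a type-0 system cannot track it, e_ss → ∞.
  • 3t^2: a type-0 system cannot track it, e_ss → ∞.
The unbounded component dominates.

infinity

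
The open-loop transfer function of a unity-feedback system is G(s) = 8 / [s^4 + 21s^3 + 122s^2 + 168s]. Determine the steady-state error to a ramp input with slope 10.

Lowest-order denominator term is 168s, so the open loop has 1 pole at the origin → type 1 system.
K_v = lim_{s→0} s·G(s) = 8 / 168 = 1/21.
e_ss = 10/K_v = 10/(1/21) = 210.

210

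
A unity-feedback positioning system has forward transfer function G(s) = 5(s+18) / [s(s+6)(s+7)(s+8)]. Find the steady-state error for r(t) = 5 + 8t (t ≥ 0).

G(s) has one factor of s in the denominator, so the system is type 1. By superposition:
  • 5: tracked with zero error.
  • 8t: e_ss = 8/K_v with K_v=15/56 → 448/15.
Total e_ss = 448/15.

448/15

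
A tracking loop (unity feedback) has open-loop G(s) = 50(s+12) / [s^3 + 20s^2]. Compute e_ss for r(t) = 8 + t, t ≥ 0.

0

Lowest-order denominator term is 20s^2, so the open loop has 2 poles at the origin → type 2 system. By superposition:
  • 8: tracked with zero error.
  • t: tracked with zero error.
Total e_ss = 0.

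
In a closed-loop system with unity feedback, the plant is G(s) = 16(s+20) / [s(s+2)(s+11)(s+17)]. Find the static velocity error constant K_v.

160/187

G(s) has one factor of s in the denominator, so the system is type 1.
K_v = lim_{s→0} s·G(s) = 16·20 / (2·11·17) = 160/187.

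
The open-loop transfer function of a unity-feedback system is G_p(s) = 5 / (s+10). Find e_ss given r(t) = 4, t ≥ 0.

The open loop has no poles at the origin → type 0 system.
K_p = lim_{s→0} G_p(s) = 5 / (10) = 0.5.
e_ss = 4/(1 + K_p) = 4/1.5 = 8/3.

8/3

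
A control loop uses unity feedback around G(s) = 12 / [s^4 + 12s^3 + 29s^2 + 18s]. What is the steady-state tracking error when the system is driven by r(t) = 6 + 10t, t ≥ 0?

15

Factoring s from the denominator leaves a polynomial with constant term 18, so the system is type 1. By superposition:
  • 6: tracked with zero error.
  • 10t: e_ss = 10/K_v with K_v=2/3 → 15.
Total e_ss = 15.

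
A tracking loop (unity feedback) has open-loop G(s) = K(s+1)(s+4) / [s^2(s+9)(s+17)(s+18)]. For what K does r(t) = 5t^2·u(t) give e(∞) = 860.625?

System type = 2 (two poles at s=0).
K_a = lim_{s→0} s^2·G(s) = K·1·4 / (9·17·18) = (2/1377)·K.
e_ss = 10/K_a = 860.625 ⇒ K_a = 16/1377 ⇒ K = (16/1377)/(2/1377) = 8.

8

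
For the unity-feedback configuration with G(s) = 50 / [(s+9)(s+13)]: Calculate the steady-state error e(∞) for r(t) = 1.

117/167

System type = 0 (no poles at s=0).
K_p = lim_{s→0} G(s) = 50 / (9·13) = 50/117.
e_ss = 1/(1 + K_p) = 1/(167/117) = 117/167.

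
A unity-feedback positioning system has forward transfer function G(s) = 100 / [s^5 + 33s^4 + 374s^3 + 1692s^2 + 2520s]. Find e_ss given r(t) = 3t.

The denominator has no term below 2520s — 1 pole at s=0, type 1.
K_v = lim_{s→0} s·G(s) = 100 / 2520 = 5/126.
e_ss = 3/K_v = 3/(5/126) = 75.6.

75.6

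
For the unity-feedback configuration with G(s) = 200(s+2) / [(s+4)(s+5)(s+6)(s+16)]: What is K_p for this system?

System type = 0 (no poles at s=0).
K_p = lim_{s→0} G(s) = 200·2 / (4·5·6·16) = 5/24.

5/24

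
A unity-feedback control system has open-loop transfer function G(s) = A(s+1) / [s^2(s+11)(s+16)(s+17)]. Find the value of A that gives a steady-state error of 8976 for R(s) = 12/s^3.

4

G(s) has two factors of s in the denominator, so the system is type 2.
K_a = lim_{s→0} s^2·G(s) = A·1 / (11·16·17) = (1/2992)·A.
e_ss = 12/K_a = 8976 ⇒ K_a = 1/748 ⇒ A = (1/748)/(1/2992) = 4.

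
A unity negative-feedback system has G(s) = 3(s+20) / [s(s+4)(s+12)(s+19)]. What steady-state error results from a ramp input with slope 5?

One free integrator in G(s): this is a type 1 system.
K_v = lim_{s→0} s·G(s) = 3·20 / (4·12·19) = 5/76.
e_ss = 5/K_v = 5/(5/76) = 76.

76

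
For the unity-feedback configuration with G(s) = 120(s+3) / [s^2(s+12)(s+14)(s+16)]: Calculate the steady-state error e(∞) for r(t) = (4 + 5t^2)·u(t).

Two free integrators in G(s): this is a type 2 system. Treating each term separately:
  • 4: tracked with zero error.
  • 5t^2: e_ss = 10/K_a with K_a=15/112 → 224/3.
Total e_ss = 224/3.

224/3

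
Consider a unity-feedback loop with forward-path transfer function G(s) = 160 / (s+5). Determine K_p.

32

No free integrators in G(s): this is a type 0 system.
K_p = lim_{s→0} G(s) = 160 / (5) = 32.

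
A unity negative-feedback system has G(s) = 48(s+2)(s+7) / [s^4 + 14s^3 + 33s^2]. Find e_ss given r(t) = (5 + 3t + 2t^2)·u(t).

11/56

The denominator has no term below 33s^2 — 2 poles at s=0, type 2. Taking each input component in turn:
  • 5: tracked with zero error.
  • 3t: tracked with zero error.
  • 2t^2: e_ss = 4/K_a with K_a=224/11 → 11/56.
Total e_ss = 11/56.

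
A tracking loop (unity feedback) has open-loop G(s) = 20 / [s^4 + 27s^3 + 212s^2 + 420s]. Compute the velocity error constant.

1/21

Factoring s from the denominator leaves a polynomial with constant term 420, so the system is type 1.
K_v = lim_{s→0} s·G(s) = 20 / 420 = 1/21.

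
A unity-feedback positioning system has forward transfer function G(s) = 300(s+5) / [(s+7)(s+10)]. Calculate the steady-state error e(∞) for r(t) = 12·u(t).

G(s) has no factors of s in the denominator, so the system is type 0.
K_p = lim_{s→0} G(s) = 300·5 / (7·10) = 150/7.
e_ss = 12/(1 + K_p) = 12/(157/7) = 84/157.

84/157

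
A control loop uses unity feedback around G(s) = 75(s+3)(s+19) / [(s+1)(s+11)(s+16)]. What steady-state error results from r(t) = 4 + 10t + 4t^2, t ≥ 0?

The open loop has no poles at the origin → type 0 system. By superposition:
  • 4: e_ss = 4/(1+K_p) with K_p=4275/176 → 704/4451.
  • 10t: a type-0 system cannot track it, e_ss → ∞.
  • 4t^2: a type-0 system cannot track it, e_ss → ∞.
The unbounded component dominates.

infinity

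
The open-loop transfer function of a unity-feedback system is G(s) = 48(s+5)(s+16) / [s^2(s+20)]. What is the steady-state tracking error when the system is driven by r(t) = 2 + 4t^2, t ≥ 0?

G(s) has two factors of s in the denominator, so the system is type 2. By superposition:
  • 2: tracked with zero error.
  • 4t^2: e_ss = 8/K_a with K_a=192 → 1/24.
Total e_ss = 1/24.

1/24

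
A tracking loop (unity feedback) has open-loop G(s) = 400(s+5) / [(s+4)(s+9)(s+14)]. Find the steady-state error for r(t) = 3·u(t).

G(s) has no factors of s in the denominator, so the system is type 0.
K_p = lim_{s→0} G(s) = 400·5 / (4·9·14) = 250/63.
e_ss = 3/(1 + K_p) = 3/(313/63) = 189/313.

189/313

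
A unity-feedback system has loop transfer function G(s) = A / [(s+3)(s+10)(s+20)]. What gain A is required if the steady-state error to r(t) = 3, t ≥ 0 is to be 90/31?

20

The open loop has no poles at the origin → type 0 system.
K_p = lim_{s→0} G(s) = A / (3·10·20) = (1/600)·A.
e_ss = 3/(1 + K_p) = 90/31 ⇒ 1 + (1/600)·A = 31/30 ⇒ A = 20.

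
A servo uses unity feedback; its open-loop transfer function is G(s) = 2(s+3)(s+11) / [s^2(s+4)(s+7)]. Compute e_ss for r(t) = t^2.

28/33

G(s) has two factors of s in the denominator, so the system is type 2.
K_a = lim_{s→0} s^2·G(s) = 2·3·11 / (4·7) = 33/14.
r(t) = t^2 gives R(s) = 2/s^3.
e_ss = 2/K_a = 2/(33/14) = 28/33.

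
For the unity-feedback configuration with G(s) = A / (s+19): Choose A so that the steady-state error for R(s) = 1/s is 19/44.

G(s) has no factors of s in the denominator, so the system is type 0.
K_p = lim_{s→0} G(s) = A / (19) = (1/19)·A.
e_ss = 1/(1 + K_p) = 19/44 ⇒ 1 + (1/19)·A = 44/19 ⇒ A = 25.

25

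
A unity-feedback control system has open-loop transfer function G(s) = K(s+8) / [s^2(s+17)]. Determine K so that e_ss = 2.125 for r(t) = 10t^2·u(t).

System type = 2 (two poles at s=0).
K_a = lim_{s→0} s^2·G(s) = K·8 / (17) = (8/17)·K.
e_ss = 20/K_a = 2.125 ⇒ K_a = 160/17 ⇒ K = (160/17)/(8/17) = 20.

20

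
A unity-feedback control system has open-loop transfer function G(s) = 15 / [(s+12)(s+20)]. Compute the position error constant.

G(s) has no factors of s in the denominator, so the system is type 0.
K_p = lim_{s→0} G(s) = 15 / (12·20) = 0.0625.

0.0625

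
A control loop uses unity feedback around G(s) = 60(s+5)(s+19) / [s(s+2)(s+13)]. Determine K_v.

2850/13

One free integrator in G(s): this is a type 1 system.
K_v = lim_{s→0} s·G(s) = 60·5·19 / (2·13) = 2850/13.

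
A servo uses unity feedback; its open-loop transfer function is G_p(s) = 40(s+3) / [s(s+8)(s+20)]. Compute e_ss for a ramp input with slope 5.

20/3

One free integrator in G_p(s): this is a type 1 system.
K_v = lim_{s→0} s·G_p(s) = 40·3 / (8·20) = 0.75.
e_ss = 5/K_v = 5/0.75 = 20/3.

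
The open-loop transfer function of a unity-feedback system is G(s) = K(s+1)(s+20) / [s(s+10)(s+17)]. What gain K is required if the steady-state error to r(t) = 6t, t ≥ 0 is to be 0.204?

250

The open loop has one pole at the origin → type 1 system.
K_v = lim_{s→0} s·G(s) = K·1·20 / (10·17) = (2/17)·K.
e_ss = 6/K_v = 0.204 ⇒ K_v = 500/17 ⇒ K = (500/17)/(2/17) = 250.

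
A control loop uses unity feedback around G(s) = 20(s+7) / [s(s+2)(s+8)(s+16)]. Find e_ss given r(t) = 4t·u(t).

256/35

One free integrator in G(s): this is a type 1 system.
K_v = lim_{s→0} s·G(s) = 20·7 / (2·8·16) = 35/64.
e_ss = 4/K_v = 4/(35/64) = 256/35.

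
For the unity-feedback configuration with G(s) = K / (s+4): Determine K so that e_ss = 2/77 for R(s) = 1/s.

G(s) has no factors of s in the denominator, so the system is type 0.
K_p = lim_{s→0} G(s) = K / (4) = 0.25·K.
e_ss = 1/(1 + K_p) = 2/77 ⇒ 1 + 0.25·K = 38.5 ⇒ K = 150.

150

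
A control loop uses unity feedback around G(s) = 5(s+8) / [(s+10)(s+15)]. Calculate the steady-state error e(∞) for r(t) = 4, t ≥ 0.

60/19

System type = 0 (no poles at s=0).
K_p = lim_{s→0} G(s) = 5·8 / (10·15) = 4/15.
e_ss = 4/(1 + K_p) = 4/(19/15) = 60/19.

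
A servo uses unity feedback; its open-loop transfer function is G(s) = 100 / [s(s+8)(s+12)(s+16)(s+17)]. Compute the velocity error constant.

25/6528

The open loop has one pole at the origin → type 1 system.
K_v = lim_{s→0} s·G(s) = 100 / (8·12·16·17) = 25/6528.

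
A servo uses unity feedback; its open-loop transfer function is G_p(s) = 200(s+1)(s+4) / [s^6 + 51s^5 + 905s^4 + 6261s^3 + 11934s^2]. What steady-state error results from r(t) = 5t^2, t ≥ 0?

149.175

Lowest-order denominator term is 11934s^2, so the open loop has 2 poles at the origin → type 2 system.
K_a = lim_{s→0} s^2·G_p(s) = 200·1·4 / 11934 = 400/5967.
r(t) = 5t^2 gives R(s) = 10/s^3.
e_ss = 10/K_a = 10/(400/5967) = 149.175.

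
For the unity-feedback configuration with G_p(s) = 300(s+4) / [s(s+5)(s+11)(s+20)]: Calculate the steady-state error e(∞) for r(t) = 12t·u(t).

11

One free integrator in G_p(s): this is a type 1 system.
K_v = lim_{s→0} s·G_p(s) = 300·4 / (5·11·20) = 12/11.
e_ss = 12/K_v = 12/(12/11) = 11.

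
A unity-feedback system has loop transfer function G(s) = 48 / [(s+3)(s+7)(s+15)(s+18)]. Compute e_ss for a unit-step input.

No free integrators in G(s): this is a type 0 system.
K_p = lim_{s→0} G(s) = 48 / (3·7·15·18) = 8/945.
e_ss = 1/(1 + K_p) = 1/(953/945) = 945/953.

945/953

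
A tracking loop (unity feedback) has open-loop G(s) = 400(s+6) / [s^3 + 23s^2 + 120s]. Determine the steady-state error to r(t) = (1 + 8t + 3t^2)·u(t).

infinity

Lowest-order denominator term is 120s, so the open loop has 1 pole at the origin → type 1 system. Treating each term separately:
  • 1: tracked with zero error.
  • 8t: e_ss = 8/K_v with K_v=20 → 0.4.
  • 3t^2: a type-1 system cannot track it, e_ss → ∞.
The unbounded component dominates.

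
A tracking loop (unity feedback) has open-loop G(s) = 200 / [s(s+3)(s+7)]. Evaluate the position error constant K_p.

K_p = lim_{s→0} G(s); with 1 pole at the origin the limit diverges, so K_p = ∞.

infinity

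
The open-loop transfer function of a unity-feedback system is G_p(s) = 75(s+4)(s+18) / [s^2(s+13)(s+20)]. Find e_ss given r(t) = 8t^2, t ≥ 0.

104/135

System type = 2 (two poles at s=0).
K_a = lim_{s→0} s^2·G_p(s) = 75·4·18 / (13·20) = 270/13.
r(t) = 8t^2 gives R(s) = 16/s^3.
e_ss = 16/K_a = 16/(270/13) = 104/135.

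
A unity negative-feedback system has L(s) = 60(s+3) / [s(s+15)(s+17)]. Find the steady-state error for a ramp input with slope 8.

L(s) has one factor of s in the denominator, so the system is type 1.
K_v = lim_{s→0} s·L(s) = 60·3 / (15·17) = 12/17.
e_ss = 8/K_v = 8/(12/17) = 34/3.

34/3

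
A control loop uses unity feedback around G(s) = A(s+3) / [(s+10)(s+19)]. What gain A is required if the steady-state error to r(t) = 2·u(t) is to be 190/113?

No free integrators in G(s): this is a type 0 system.
K_p = lim_{s→0} G(s) = A·3 / (10·19) = (3/190)·A.
e_ss = 2/(1 + K_p) = 190/113 ⇒ 1 + (3/190)·A = 113/95 ⇒ A = 12.

12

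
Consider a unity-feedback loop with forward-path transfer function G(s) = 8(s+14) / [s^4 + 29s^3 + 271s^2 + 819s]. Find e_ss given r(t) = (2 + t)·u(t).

7.3125

Factoring s from the denominator leaves a polynomial with constant term 819, so the system is type 1. Taking each input component in turn:
  • 2: tracked with zero error.
  • t: e_ss = 1/K_v with K_v=16/117 → 7.3125.
Total e_ss = 7.3125.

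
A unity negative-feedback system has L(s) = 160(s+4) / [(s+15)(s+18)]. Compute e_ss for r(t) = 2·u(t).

54/91

L(s) has no factors of s in the denominator, so the system is type 0.
K_p = lim_{s→0} L(s) = 160·4 / (15·18) = 64/27.
e_ss = 2/(1 + K_p) = 2/(91/27) = 54/91.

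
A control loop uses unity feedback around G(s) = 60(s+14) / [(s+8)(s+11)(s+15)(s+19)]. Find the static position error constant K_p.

The open loop has no poles at the origin → type 0 system.
K_p = lim_{s→0} G(s) = 60·14 / (8·11·15·19) = 7/209.

7/209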